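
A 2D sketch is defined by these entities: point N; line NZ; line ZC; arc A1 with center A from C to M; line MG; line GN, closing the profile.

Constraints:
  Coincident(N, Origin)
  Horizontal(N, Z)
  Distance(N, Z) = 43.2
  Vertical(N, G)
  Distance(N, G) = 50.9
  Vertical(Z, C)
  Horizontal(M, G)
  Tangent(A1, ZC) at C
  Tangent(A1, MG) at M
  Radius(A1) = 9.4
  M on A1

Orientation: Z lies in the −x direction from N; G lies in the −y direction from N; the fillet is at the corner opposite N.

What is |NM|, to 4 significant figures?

61.10

N is at the origin; NZ is horizontal with |NZ| = 43.2 and Z on the −x side, so Z = (-43.20, 0.000). NG is vertical with |NG| = 50.9 and G on the −y side, so G = (0.000, -50.90). The virtual corner opposite N is at (-43.20, -50.90). The tangent condition forces AC to be normal to ZC and tangency of A1 to MG means the radius AM is perpendicular to MG, with radius 9.4, so the center A sits 9.4 in from both sides at A = (-33.80, -41.50). That places the tangent points at C = (-43.20, -41.50) on ZC and M = (-33.80, -50.90) on MG. Then |NM| = |M − N| = 61.10.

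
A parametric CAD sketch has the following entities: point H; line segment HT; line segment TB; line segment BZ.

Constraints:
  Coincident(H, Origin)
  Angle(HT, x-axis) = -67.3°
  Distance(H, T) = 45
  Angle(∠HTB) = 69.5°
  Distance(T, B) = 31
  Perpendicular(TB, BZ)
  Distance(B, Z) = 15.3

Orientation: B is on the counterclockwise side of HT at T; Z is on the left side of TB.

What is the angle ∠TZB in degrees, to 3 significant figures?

63.7°

∠HTB = 69.5°, so TB runs at -67.3° + (180° − 69.5°) = 43.2° from the x-axis; with |TB| = 31.0, B = T + 31.0·(cos 43.2°, sin 43.2°) = (40.0, -20.3). TB is perpendicular to BZ; with |BZ| = 15.3 on the left of TB, Z = B + 15.3·(-0.685, 0.729) = (29.5, -9.14). Then cos ∠TZB = ZT·ZB / (|ZT||ZB|), giving 63.7°.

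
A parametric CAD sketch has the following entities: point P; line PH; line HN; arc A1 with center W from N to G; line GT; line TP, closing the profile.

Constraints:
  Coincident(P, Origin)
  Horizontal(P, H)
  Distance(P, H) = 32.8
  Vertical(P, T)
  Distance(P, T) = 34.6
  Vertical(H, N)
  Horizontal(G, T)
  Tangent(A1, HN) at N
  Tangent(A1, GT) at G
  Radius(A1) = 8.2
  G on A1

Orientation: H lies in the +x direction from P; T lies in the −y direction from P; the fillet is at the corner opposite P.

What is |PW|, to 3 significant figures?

36.1

P is at the origin; PH is horizontal with |PH| = 32.8 and H on the +x side, so H = (32.8, 0.00). PT is vertical with |PT| = 34.6 and T on the −y side, so T = (0.00, -34.6). The virtual corner opposite P is at (32.8, -34.6). A1 meets HN tangentially, so WN is at right angles to HN and the tangent condition forces WG to be normal to GT, with radius 8.2, so the center W sits 8.2 in from both sides at W = (24.6, -26.4). Then |PW| = |W − P| = 36.1.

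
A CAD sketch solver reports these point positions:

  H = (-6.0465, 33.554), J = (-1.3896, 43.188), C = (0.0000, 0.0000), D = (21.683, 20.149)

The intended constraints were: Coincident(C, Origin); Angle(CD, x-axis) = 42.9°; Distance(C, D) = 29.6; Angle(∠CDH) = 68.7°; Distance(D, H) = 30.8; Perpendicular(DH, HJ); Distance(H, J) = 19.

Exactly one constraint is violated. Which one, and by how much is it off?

Distance(H, J) = 19 — off by 8.30.

C = (0.00, 0.00) ✓; CD at 42.90° ✓; |CD| = 29.60 ✓; ∠CDH = 68.70° ✓; |DH| = 30.80 ✓; ∠(DH, HJ) = 90.00° ✓; |HJ| = 10.70 ✗.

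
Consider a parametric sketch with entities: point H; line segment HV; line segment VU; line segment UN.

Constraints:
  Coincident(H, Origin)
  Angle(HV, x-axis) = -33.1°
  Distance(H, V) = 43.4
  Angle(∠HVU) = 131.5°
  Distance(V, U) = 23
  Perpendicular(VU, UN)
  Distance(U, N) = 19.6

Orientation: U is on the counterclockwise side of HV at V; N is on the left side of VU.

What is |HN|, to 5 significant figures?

53.342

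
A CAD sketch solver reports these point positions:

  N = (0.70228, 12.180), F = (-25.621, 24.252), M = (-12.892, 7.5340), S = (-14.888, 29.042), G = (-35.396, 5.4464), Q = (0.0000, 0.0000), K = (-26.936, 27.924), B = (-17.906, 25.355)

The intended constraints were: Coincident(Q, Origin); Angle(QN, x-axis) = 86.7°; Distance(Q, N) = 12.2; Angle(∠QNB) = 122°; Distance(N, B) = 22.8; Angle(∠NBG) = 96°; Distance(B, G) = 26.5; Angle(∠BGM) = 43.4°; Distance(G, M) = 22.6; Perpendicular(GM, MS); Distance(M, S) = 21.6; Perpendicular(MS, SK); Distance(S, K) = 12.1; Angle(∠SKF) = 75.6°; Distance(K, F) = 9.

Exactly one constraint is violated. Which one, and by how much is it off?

Distance(K, F) = 9 — off by 5.10.

Q = (0.00, 0.00) ✓; QN at 86.70° ✓; |QN| = 12.20 ✓; ∠QNB = 122.0° ✓; |NB| = 22.80 ✓; ∠NBG = 96.00° ✓; |BG| = 26.50 ✓; ∠BGM = 43.40° ✓; |GM| = 22.60 ✓; ∠(GM, MS) = 90.00° ✓; |MS| = 21.60 ✓; ∠(MS, SK) = 90.00° ✓; |SK| = 12.10 ✓; ∠SKF = 75.60° ✓; |KF| = 3.900 ✗.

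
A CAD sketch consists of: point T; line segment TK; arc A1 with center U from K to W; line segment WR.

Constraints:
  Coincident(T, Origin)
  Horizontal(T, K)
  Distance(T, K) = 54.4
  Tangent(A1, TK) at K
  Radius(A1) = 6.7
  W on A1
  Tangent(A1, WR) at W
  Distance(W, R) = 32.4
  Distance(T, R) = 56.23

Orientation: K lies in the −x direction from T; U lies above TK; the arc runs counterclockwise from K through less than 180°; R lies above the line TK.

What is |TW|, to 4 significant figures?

48.12

Checks: |UK| = 6.700 ✓; |UW| = 6.700 ✓; ∠(UW, WR) = 90.00° ✓; |WR| = 32.40 ✓; |TR| = 56.23 ✓.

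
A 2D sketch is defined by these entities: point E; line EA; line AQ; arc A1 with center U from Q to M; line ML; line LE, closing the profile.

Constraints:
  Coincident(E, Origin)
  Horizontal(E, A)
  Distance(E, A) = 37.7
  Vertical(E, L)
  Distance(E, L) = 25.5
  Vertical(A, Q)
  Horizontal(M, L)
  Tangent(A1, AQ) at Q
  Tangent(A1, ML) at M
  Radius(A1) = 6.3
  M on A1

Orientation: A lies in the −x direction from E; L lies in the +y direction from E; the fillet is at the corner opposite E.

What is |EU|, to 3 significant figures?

36.8

E is at the origin; EA is horizontal with |EA| = 37.7 and A on the −x side, so A = (-37.7, 0.00). EL is vertical with |EL| = 25.5 and L on the +y side, so L = (0.00, 25.5). The virtual corner opposite E is at (-37.7, 25.5). Since A1 is tangent to AQ there, UQ ⟂ AQ and the tangent condition forces UM to be normal to ML, with radius 6.3, so the center U sits 6.3 in from both sides at U = (-31.4, 19.2). Then |EU| = |U − E| = 36.8.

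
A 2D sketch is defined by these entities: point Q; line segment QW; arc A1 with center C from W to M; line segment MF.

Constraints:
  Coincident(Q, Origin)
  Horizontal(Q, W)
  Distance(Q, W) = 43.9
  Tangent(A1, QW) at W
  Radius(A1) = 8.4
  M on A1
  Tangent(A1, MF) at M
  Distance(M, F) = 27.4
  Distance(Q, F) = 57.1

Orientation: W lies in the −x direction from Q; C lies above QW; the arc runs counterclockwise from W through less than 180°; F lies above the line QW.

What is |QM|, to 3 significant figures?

37.4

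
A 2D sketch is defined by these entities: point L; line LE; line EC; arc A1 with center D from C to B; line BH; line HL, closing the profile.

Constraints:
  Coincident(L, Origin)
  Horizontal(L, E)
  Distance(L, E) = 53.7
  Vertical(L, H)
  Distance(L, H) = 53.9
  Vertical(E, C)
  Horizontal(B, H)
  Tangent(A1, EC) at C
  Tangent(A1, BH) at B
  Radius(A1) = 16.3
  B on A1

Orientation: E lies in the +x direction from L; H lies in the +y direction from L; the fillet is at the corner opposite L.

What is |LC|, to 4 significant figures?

65.55

L is at the origin; LE is horizontal with |LE| = 53.7 and E on the +x side, so E = (53.70, 0.000). L and H share the same x with |LH| = 53.9 and H on the +y side, so H = (0.000, 53.90). The virtual corner opposite L is at (53.70, 53.90). The tangent condition forces DC to be normal to EC and tangency of A1 to BH means the radius DB is perpendicular to BH, with radius 16.3, so the center D sits 16.3 in from both sides at D = (37.40, 37.60). That places the tangent points at C = (53.70, 37.60) on EC and B = (37.40, 53.90) on BH. Then |LC| = |C − L| = 65.55.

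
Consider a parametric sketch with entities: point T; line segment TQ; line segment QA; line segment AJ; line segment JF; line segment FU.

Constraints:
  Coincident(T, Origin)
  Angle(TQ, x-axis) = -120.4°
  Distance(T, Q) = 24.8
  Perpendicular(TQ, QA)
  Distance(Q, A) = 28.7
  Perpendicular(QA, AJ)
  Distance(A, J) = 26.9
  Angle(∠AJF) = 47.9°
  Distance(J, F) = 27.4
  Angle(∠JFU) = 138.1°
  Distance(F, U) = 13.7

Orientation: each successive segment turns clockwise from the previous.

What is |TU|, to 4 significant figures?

30.69

T is at the origin; TQ runs at -120.4° with length 24.8, so Q = (-12.55, -21.39). The perpendicularity gives QA at right angles to TQ, so QA runs at 149.6°; with |QA| = 28.7, A = (-37.30, -6.867). QA ⟂ AJ, so AJ runs at 59.60°; with |AJ| = 26.9, J = (-23.69, 16.33). ∠AJF = 47.9° gives JF at -72.50° from the x-axis; with |JF| = 27.4, F = (-15.45, -9.797). ∠JFU = 138.1° gives FU at -114.4° from the x-axis; with |FU| = 13.7, U = (-21.11, -22.27). Then |TU| = |U − T| = 30.69.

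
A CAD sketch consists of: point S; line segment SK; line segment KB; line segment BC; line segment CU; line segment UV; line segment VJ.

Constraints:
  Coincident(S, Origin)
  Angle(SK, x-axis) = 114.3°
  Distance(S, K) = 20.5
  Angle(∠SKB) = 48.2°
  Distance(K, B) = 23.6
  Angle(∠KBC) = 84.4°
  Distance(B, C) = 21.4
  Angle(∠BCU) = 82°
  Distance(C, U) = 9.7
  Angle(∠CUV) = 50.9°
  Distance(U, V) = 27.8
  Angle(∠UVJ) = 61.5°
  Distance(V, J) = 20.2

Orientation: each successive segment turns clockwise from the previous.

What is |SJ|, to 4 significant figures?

24.60

S is at the origin; SK runs at 114.3° with length 20.5, so K = (-8.436, 18.68). ∠SKB = 48.2° gives KB at -17.50° from the x-axis; with |KB| = 23.6, B = (14.07, 11.59). ∠KBC = 84.4° gives BC at -113.1° from the x-axis; with |BC| = 21.4, C = (5.676, -8.097). ∠BCU = 82.0° gives CU at 148.9° from the x-axis; with |CU| = 9.7, U = (-2.630, -3.087). ∠CUV = 50.9° gives UV at 19.80° from the x-axis; with |UV| = 27.8, V = (23.53, 6.330). ∠UVJ = 61.5° gives VJ at -98.70° from the x-axis; with |VJ| = 20.2, J = (20.47, -13.64). Then |SJ| = |J − S| = 24.60.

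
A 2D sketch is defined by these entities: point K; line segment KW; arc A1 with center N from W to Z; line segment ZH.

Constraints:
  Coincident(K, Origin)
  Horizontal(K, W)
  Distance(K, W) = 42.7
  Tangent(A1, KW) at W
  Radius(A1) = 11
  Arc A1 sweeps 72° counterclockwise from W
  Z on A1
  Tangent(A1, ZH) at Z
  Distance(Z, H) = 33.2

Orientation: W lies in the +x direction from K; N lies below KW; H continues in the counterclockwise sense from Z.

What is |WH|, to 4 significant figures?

44.32

K is at the origin; KW is horizontal with |KW| = 42.7 and W on the +x side, so W = (42.70, 0.000). The tangent condition forces NW to be normal to KW, so N = W + (0, -11) = (42.70, -11.00). On A1, W sits at bearing 90° from N; a 72° counterclockwise sweep puts Z at bearing 162°, so Z = N + 11.0·(cos 162°, sin 162°) = (32.24, -7.601). A1 meets ZH tangentially, so NZ is at right angles to ZH, so ZH runs along (−sin 162°, cos 162°); with |ZH| = 33.2, H = (21.98, -39.18). Then |WH| = |H − W| = 44.32.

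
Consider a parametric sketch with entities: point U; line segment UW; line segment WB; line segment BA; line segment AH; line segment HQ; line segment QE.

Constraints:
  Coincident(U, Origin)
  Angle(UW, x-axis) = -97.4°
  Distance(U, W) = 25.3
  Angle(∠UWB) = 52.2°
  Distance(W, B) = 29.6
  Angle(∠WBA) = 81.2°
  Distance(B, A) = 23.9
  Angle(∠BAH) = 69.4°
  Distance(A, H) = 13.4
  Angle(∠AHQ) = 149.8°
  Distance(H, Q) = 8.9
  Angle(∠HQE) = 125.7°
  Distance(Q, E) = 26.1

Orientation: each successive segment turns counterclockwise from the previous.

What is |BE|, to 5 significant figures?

17.203

∠AHQ = 149.8° gives HQ at -90.000° from the x-axis; with |HQ| = 8.9, Q = (0.42591, -12.071). ∠HQE = 125.7° gives QE at -35.700° from the x-axis; with |QE| = 26.1, E = (21.621, -27.301). Then |BE| = |E − B| = 17.203.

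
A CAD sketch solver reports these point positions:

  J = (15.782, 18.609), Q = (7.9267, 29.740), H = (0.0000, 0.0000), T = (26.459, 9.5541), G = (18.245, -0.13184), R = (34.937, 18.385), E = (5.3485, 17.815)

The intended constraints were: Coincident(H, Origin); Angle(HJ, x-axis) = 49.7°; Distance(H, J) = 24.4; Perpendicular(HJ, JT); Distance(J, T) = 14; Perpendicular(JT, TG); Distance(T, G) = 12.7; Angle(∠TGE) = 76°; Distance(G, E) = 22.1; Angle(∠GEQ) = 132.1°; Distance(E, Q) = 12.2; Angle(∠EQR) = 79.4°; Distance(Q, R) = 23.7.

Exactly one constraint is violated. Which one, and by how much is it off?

Distance(Q, R) = 23.7 — off by 5.60.

H = (0.00, 0.00) ✓; HJ at 49.70° ✓; |HJ| = 24.40 ✓; ∠(HJ, JT) = 90.00° ✓; |JT| = 14.00 ✓; ∠(JT, TG) = 90.00° ✓; |TG| = 12.70 ✓; ∠TGE = 76.00° ✓; |GE| = 22.10 ✓; ∠GEQ = 132.1° ✓; |EQ| = 12.20 ✓; ∠EQR = 79.40° ✓; |QR| = 29.30 ✗.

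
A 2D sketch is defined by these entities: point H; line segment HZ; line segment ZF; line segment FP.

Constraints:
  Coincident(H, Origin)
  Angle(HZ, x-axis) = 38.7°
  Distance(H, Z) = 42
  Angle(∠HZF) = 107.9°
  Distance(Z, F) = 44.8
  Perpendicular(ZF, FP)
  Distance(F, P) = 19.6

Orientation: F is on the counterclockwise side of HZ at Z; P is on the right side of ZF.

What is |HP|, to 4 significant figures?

82.94

H is at the origin; HZ runs at 38.7° with length 42.0, so Z = 42.0·(cos 38.7°, sin 38.7°) = (32.78, 26.26). ∠HZF = 107.9°, so ZF runs at 38.7° + (180° − 107.9°) = 110.8° from the x-axis; with |ZF| = 44.8, F = Z + 44.8·(cos 110.8°, sin 110.8°) = (16.87, 68.14). ZF ⟂ FP; with |FP| = 19.6 on the right of ZF, P = F + 19.6·(0.9348, 0.3551) = (35.19, 75.10). Then |HP| = |P − H| = 82.94.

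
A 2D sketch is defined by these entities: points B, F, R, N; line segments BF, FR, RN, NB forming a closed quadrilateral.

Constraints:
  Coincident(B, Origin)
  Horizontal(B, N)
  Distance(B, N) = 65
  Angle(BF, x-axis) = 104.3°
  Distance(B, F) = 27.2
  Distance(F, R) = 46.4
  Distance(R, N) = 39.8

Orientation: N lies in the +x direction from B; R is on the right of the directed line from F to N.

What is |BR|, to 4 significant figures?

26.65

Checks: |FR| = 46.40 ✓; |RN| = 39.80 ✓.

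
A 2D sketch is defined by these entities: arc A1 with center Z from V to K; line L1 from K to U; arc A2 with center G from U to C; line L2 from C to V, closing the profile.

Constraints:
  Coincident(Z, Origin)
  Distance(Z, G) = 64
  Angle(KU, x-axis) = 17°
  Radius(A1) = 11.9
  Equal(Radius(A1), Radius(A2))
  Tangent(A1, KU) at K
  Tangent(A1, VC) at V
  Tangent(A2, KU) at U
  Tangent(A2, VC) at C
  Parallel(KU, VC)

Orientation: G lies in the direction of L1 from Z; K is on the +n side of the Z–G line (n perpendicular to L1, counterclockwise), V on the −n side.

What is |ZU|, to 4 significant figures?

65.10

The slot axis is L1's direction at 17.0°, so u = (cos 17.0°, sin 17.0°) = (0.9563, 0.2924) and n = (−sin 17.0°, cos 17.0°) = (-0.2924, 0.9563). Z is at the origin and G lies 64.0 along u from Z, so G = 64.0·u = (61.20, 18.71). Tangency of A1 to both parallel lines with radius 11.9 puts K and V at Z ± 11.9·n: K = (-3.479, 11.38), V = (3.479, -11.38). Equal radii place U and C the same way about G: U = G + 11.9·n = (57.72, 30.09), C = G − 11.9·n = (64.68, 7.332). Then |ZU| = |U − Z| = 65.10.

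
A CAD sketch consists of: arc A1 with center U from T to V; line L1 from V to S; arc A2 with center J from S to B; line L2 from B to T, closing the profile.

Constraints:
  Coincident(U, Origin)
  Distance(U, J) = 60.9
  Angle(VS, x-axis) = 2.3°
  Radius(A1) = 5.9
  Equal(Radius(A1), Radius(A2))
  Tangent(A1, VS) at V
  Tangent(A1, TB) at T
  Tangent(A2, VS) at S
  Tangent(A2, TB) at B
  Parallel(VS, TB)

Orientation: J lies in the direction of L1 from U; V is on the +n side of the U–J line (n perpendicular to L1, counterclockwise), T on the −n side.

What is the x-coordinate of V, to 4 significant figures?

-0.2368

U is at the origin and J lies 60.9 along u from U, so J = 60.9·u = (60.85, 2.444). Tangency of A1 to both parallel lines with radius 5.9 puts V and T at U ± 5.9·n: V = (-0.2368, 5.895), T = (0.2368, -5.895). So V.x = -0.2368.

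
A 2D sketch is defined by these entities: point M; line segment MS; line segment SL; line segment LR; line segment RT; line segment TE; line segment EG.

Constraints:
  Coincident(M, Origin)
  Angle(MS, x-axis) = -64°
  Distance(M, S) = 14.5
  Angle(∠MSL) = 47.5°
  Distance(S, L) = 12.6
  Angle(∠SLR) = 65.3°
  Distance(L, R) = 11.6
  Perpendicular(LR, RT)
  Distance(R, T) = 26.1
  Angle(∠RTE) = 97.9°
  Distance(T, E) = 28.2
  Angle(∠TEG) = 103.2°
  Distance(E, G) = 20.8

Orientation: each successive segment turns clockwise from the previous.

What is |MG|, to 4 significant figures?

36.88

∠RTE = 97.9° gives TE at -123.3° from the x-axis; with |TE| = 28.2, E = (6.072, -41.49). ∠TEG = 103.2° gives EG at 159.9° from the x-axis; with |EG| = 20.8, G = (-13.46, -34.34). Then |MG| = |G − M| = 36.88.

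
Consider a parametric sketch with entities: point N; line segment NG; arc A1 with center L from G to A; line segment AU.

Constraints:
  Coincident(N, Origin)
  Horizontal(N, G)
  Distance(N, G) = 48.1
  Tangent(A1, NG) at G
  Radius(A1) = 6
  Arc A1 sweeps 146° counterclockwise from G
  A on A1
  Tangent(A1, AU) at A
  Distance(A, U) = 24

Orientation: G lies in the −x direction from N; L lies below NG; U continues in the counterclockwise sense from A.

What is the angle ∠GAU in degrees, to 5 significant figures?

107.00°

N is at the origin; N and G share the same y with |NG| = 48.1 and G on the −x side, so G = (-48.100, 0.0000). The tangent condition forces LG to be normal to NG, so L = G + (0, -6) = (-48.100, -6.0000). On A1, G sits at bearing 90° from L; a 146° counterclockwise sweep puts A at bearing 236°, so A = L + 6.0·(cos 236°, sin 236°) = (-51.455, -10.974). The tangent condition forces LA to be normal to AU, so AU runs along (−sin 236°, cos 236°); with |AU| = 24.0, U = (-31.558, -24.395). Then cos ∠GAU = AG·AU / (|AG||AU|), giving 107.00°.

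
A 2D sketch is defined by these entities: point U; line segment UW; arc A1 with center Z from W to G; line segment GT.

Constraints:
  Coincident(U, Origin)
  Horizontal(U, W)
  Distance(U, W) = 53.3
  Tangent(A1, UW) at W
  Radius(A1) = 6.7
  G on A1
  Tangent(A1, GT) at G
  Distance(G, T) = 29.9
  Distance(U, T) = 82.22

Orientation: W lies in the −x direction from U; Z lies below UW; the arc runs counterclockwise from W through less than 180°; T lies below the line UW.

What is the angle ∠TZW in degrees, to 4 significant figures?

124.1°

Checks: ∠(ZW, WU) = 90.00° ✓; |ZG| = 6.700 ✓; ∠(ZG, GT) = 90.00° ✓; |GT| = 29.90 ✓; |UT| = 82.22 ✓.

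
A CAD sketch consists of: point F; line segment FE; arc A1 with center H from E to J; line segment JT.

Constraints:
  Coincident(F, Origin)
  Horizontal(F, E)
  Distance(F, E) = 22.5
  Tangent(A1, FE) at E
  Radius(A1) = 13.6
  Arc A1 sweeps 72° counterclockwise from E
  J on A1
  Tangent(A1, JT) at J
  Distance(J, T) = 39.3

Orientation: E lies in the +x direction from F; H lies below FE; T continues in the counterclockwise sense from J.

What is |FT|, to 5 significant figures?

46.845

F is at the origin; FE is horizontal with |FE| = 22.5 and E on the +x side, so E = (22.500, 0.0000). The tangent condition forces HE to be normal to FE, so H = E + (0, -13.6) = (22.500, -13.600). On A1, E sits at bearing 90° from H; a 72° counterclockwise sweep puts J at bearing 162°, so J = H + 13.6·(cos 162°, sin 162°) = (9.5656, -9.3974). Tangency of A1 to JT means the radius HJ is perpendicular to JT, so JT runs along (−sin 162°, cos 162°); with |JT| = 39.3, T = (-2.5787, -46.774). Then |FT| = |T − F| = 46.845.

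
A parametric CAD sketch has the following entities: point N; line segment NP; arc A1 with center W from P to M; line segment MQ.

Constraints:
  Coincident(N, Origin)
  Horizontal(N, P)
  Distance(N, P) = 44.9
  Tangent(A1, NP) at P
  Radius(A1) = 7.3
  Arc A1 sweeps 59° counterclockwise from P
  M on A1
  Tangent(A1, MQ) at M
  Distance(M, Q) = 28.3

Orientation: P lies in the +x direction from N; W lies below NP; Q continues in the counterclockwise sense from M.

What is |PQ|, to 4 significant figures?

34.74

N is at the origin; NP is horizontal with |NP| = 44.9 and P on the +x side, so P = (44.90, 0.000). Tangency of A1 to NP means the radius WP is perpendicular to NP, so W = P + (0, -7.3) = (44.90, -7.300). On A1, P sits at bearing 90° from W; a 59° counterclockwise sweep puts M at bearing 149°, so M = W + 7.3·(cos 149°, sin 149°) = (38.64, -3.540). The tangent condition forces WM to be normal to MQ, so MQ runs along (−sin 149°, cos 149°); with |MQ| = 28.3, Q = (24.07, -27.80). Then |PQ| = |Q − P| = 34.74.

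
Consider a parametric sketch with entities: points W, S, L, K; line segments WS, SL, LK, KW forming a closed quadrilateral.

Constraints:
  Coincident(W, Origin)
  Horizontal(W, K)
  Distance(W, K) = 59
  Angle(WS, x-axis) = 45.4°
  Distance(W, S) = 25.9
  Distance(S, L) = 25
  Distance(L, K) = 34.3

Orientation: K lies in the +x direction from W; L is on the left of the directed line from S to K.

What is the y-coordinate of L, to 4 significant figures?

29.08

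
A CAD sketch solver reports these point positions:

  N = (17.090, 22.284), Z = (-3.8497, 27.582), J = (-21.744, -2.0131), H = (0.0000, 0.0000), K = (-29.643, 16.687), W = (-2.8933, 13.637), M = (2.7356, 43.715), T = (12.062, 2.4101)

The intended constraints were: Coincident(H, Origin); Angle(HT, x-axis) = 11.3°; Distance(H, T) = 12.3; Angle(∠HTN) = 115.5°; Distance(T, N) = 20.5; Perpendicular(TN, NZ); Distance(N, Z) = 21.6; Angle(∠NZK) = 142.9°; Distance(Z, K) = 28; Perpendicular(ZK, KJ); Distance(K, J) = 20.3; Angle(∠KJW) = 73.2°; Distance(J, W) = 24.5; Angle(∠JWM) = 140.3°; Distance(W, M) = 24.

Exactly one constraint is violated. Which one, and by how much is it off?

Distance(W, M) = 24 — off by 6.60.

H = (0.00, 0.00) ✓; HT at 11.30° ✓; |HT| = 12.30 ✓; ∠HTN = 115.5° ✓; |TN| = 20.50 ✓; ∠(TN, NZ) = 90.00° ✓; |NZ| = 21.60 ✓; ∠NZK = 142.9° ✓; |ZK| = 28.00 ✓; ∠(ZK, KJ) = 90.00° ✓; |KJ| = 20.30 ✓; ∠KJW = 73.20° ✓; |JW| = 24.50 ✓; ∠JWM = 140.3° ✓; |WM| = 30.60 ✗.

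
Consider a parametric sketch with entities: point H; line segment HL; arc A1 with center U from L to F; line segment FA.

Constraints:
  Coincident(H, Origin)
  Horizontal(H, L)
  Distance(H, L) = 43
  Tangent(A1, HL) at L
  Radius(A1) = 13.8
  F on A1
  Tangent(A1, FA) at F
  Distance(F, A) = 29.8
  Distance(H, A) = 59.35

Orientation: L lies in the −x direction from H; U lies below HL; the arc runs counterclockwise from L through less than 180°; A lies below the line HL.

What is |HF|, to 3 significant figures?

58.5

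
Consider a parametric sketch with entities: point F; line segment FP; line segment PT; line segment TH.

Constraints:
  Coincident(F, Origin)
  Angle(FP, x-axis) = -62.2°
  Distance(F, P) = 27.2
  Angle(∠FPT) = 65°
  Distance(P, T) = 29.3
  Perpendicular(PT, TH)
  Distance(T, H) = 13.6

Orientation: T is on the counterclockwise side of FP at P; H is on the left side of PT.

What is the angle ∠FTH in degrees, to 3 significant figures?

35.8°

F is at the origin; FP runs at -62.2° with length 27.2, so P = 27.2·(cos -62.2°, sin -62.2°) = (12.7, -24.1). ∠FPT = 65.0°, so PT runs at -62.2° + (180° − 65.0°) = 52.8° from the x-axis; with |PT| = 29.3, T = P + 29.3·(cos 52.8°, sin 52.8°) = (30.4, -0.722). PT ⟂ TH; with |TH| = 13.6 on the left of PT, H = T + 13.6·(-0.797, 0.605) = (19.6, 7.50). Then cos ∠FTH = TF·TH / (|TF||TH|), giving 35.8°.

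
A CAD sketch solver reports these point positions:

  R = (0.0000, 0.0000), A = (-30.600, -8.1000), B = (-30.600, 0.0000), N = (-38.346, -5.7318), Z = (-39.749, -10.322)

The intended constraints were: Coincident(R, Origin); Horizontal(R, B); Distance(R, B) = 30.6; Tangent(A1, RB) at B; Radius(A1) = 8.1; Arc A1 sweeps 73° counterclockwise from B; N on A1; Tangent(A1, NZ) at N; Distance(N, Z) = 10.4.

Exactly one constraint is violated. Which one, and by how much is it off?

Distance(N, Z) = 10.4 — off by 5.60.

R = (0.00, 0.00) ✓; R.y = 0.00, B.y = 0.00 ✓; |RB| = 30.60 ✓; ∠(AB, BR) = 90.00° ✓; |AB| = 8.100 ✓; bearing(A→N) − bearing(A→B) = 73.00° ✓; |AN| = 8.100 ✓; ∠(AN, NZ) = 90.00° ✓; |NZ| = 4.800 ✗.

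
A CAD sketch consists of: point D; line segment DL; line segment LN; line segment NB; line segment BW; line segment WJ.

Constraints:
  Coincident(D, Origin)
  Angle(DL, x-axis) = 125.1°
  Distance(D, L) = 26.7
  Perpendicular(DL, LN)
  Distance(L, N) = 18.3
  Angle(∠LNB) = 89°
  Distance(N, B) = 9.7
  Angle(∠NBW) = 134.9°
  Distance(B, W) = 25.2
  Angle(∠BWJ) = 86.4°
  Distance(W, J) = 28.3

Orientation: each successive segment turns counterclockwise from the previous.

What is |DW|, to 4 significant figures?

0.4730

D is at the origin; DL runs at 125.1° with length 26.7, so L = (-15.35, 21.84). The perpendicularity gives LN at right angles to DL, so LN runs at -144.9°; with |LN| = 18.3, N = (-30.32, 11.32). ∠LNB = 89.0° gives NB at -53.90° from the x-axis; with |NB| = 9.7, B = (-24.61, 3.484). ∠NBW = 134.9° gives BW at -8.800° from the x-axis; with |BW| = 25.2, W = (0.2938, -0.3707). Then |DW| = |W − D| = 0.4730.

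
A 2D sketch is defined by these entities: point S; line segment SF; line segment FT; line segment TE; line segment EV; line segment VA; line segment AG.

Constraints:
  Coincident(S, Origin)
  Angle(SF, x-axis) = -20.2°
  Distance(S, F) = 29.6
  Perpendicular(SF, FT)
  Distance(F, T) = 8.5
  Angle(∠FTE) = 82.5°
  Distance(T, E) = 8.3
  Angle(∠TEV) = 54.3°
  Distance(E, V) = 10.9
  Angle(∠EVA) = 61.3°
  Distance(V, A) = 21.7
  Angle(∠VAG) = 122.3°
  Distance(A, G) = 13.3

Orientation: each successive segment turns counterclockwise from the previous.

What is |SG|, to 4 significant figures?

40.68

S is at the origin; SF runs at -20.2° with length 29.6, so F = (27.78, -10.22). The perpendicularity gives FT at right angles to SF, so FT runs at 69.80°; with |FT| = 8.5, T = (30.71, -2.244). ∠FTE = 82.5° gives TE at 167.3° from the x-axis; with |TE| = 8.3, E = (22.62, -0.4189). ∠TEV = 54.3° gives EV at -67.00° from the x-axis; with |EV| = 10.9, V = (26.88, -10.45). ∠EVA = 61.3° gives VA at 51.70° from the x-axis; with |VA| = 21.7, A = (40.33, 6.577). ∠VAG = 122.3° gives AG at 109.4° from the x-axis; with |AG| = 13.3, G = (35.91, 19.12). Then |SG| = |G − S| = 40.68.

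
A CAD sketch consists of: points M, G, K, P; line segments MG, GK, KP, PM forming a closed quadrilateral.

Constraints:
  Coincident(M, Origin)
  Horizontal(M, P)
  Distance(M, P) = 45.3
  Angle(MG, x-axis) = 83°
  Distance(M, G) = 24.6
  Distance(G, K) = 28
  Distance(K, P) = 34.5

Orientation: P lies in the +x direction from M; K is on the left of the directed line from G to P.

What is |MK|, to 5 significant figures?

43.301

M is at the origin; M and P share the same y with |MP| = 45.3 and P in +x, so P = (45.3, 0). MG runs at 83.0° with |MG| = 24.6, so G = (2.9980, 24.417). K is determined by |GK| = 28.0 and |KP| = 34.5 together: it lies at the intersection of circle(G, 28.0) and circle(P, 34.5). With |GP| = 48.843, the foot of the radical line on GP is 20.263 from G and the perpendicular offset is √(28.0² − 20.263²) = 19.324. Taking the left-of-GP solution: K = (30.207, 31.024).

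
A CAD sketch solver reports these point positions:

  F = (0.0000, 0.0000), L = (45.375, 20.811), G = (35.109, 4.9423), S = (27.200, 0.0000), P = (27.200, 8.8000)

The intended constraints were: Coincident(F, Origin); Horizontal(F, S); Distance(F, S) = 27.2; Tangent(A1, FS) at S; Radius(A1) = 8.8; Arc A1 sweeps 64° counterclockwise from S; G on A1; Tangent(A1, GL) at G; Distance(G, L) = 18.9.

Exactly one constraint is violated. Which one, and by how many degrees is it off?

Tangent(A1, GL) at G — off by 6.90°.

F = (0.00, 0.00) ✓; F.y = 0.00, S.y = 0.00 ✓; |FS| = 27.20 ✓; ∠(PS, SF) = 90.00° ✓; |PS| = 8.800 ✓; bearing(P→G) − bearing(P→S) = 64.00° ✓; |PG| = 8.800 ✓; ∠(PG, GL) = 96.90° ✗; |GL| = 18.90 ✓.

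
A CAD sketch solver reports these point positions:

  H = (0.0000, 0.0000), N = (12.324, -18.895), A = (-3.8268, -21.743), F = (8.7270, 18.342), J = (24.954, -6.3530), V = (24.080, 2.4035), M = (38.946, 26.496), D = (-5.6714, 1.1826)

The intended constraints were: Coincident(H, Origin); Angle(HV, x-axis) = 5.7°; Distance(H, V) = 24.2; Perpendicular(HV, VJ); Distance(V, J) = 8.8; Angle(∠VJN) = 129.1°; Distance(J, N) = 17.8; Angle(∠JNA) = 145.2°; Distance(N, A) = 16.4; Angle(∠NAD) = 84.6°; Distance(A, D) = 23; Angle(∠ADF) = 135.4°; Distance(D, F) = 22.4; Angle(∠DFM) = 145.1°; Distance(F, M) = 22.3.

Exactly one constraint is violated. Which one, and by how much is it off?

Distance(F, M) = 22.3 — off by 9.00.

H = (0.00, 0.00) ✓; HV at 5.700° ✓; |HV| = 24.20 ✓; ∠(HV, VJ) = 90.00° ✓; |VJ| = 8.800 ✓; ∠VJN = 129.1° ✓; |JN| = 17.80 ✓; ∠JNA = 145.2° ✓; |NA| = 16.40 ✓; ∠NAD = 84.60° ✓; |AD| = 23.00 ✓; ∠ADF = 135.4° ✓; |DF| = 22.40 ✓; ∠DFM = 145.1° ✓; |FM| = 31.30 ✗.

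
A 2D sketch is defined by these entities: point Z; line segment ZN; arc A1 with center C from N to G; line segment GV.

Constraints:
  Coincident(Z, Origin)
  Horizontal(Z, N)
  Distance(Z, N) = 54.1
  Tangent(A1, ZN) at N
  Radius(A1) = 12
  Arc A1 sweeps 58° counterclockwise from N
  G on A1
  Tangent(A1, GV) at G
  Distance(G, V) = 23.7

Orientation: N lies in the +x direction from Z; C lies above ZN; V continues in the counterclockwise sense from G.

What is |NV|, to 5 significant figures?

34.343

On A1, N sits at bearing -90° from C; a 58° counterclockwise sweep puts G at bearing -32°, so G = C + 12.0·(cos -32°, sin -32°) = (64.277, 5.6410). Tangency of A1 to GV means the radius CG is perpendicular to GV, so GV runs along (−sin -32°, cos -32°); with |GV| = 23.7, V = (76.836, 25.740). Then |NV| = |V − N| = 34.343.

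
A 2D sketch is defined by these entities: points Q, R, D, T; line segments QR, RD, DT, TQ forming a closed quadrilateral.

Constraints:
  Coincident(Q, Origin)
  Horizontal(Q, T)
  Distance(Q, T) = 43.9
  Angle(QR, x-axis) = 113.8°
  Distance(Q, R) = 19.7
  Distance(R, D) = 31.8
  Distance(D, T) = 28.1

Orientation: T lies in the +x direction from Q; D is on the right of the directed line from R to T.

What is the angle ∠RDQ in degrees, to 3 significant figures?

30.8°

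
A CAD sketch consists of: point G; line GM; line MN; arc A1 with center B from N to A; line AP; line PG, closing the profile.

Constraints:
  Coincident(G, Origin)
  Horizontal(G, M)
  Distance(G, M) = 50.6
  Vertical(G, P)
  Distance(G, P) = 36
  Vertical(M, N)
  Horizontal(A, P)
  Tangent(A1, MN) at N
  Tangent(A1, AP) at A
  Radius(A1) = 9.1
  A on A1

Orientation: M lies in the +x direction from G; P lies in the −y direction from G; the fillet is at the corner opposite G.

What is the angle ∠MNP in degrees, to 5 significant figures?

100.20°

G is at the origin; G and M share the same y with |GM| = 50.6 and M on the +x side, so M = (50.600, 0.0000). G and P share the same x with |GP| = 36.0 and P on the −y side, so P = (0.0000, -36.000). The virtual corner opposite G is at (50.600, -36.000). A1 meets MN tangentially, so BN is at right angles to MN and tangency of A1 to AP means the radius BA is perpendicular to AP, with radius 9.1, so the center B sits 9.1 in from both sides at B = (41.500, -26.900). That places the tangent points at N = (50.600, -26.900) on MN and A = (41.500, -36.000) on AP. Then cos ∠MNP = NM·NP / (|NM||NP|), giving 100.20°.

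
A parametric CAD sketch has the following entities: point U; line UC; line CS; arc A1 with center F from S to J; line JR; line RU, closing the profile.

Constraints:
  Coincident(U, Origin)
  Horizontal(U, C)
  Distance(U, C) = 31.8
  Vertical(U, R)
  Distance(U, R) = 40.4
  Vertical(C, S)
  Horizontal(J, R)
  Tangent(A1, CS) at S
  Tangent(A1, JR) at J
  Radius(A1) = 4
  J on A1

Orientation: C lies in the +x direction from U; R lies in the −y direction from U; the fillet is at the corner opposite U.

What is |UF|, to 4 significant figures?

45.80

U is at the origin; UC is horizontal with |UC| = 31.8 and C on the +x side, so C = (31.80, 0.000). UR is vertical with |UR| = 40.4 and R on the −y side, so R = (0.000, -40.40). The virtual corner opposite U is at (31.80, -40.40). Tangency of A1 to CS means the radius FS is perpendicular to CS and since A1 is tangent to JR there, FJ ⟂ JR, with radius 4.0, so the center F sits 4.0 in from both sides at F = (27.80, -36.40). Then |UF| = |F − U| = 45.80.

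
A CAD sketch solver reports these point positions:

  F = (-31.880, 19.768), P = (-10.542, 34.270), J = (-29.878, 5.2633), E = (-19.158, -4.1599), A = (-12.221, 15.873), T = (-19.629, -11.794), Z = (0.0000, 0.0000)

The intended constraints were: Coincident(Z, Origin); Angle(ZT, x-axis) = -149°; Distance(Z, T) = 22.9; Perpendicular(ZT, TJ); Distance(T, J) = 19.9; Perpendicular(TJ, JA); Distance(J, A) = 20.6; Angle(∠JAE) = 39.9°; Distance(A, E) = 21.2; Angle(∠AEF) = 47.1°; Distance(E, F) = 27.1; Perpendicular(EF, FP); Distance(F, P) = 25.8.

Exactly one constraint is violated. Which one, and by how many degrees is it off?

Perpendicular(EF, FP) — off by 6.20°.

Z = (0.00, 0.00) ✓; ZT at -149.0° ✓; |ZT| = 22.90 ✓; ∠(ZT, TJ) = 90.00° ✓; |TJ| = 19.90 ✓; ∠(TJ, JA) = 90.00° ✓; |JA| = 20.60 ✓; ∠JAE = 39.90° ✓; |AE| = 21.20 ✓; ∠AEF = 47.10° ✓; |EF| = 27.10 ✓; ∠(EF, FP) = 83.80° ✗; |FP| = 25.80 ✓.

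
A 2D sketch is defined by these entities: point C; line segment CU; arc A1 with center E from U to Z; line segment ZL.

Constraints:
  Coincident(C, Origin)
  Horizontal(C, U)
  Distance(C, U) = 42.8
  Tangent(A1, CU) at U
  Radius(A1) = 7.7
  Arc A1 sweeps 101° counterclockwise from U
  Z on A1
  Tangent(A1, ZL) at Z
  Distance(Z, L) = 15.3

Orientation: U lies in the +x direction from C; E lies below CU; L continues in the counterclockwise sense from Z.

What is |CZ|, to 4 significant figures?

36.41

C is at the origin; CU is horizontal with |CU| = 42.8 and U on the +x side, so U = (42.80, 0.000). The tangent condition forces EU to be normal to CU, so E = U + (0, -7.7) = (42.80, -7.700). On A1, U sits at bearing 90° from E; a 101° counterclockwise sweep puts Z at bearing 191°, so Z = E + 7.7·(cos 191°, sin 191°) = (35.24, -9.169). Then |CZ| = |Z − C| = 36.41.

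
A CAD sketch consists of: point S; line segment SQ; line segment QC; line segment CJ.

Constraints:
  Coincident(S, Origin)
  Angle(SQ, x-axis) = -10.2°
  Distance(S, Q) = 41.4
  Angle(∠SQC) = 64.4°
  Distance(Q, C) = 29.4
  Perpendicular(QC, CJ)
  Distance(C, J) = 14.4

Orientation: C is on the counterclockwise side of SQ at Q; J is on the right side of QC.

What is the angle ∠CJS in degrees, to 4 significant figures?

12.54°

∠SQC = 64.4°, so QC runs at -10.2° + (180° − 64.4°) = 105.4° from the x-axis; with |QC| = 29.4, C = Q + 29.4·(cos 105.4°, sin 105.4°) = (32.94, 21.01). QC is perpendicular to CJ; with |CJ| = 14.4 on the right of QC, J = C + 14.4·(0.9641, 0.2656) = (46.82, 24.84). Then cos ∠CJS = JC·JS / (|JC||JS|), giving 12.54°.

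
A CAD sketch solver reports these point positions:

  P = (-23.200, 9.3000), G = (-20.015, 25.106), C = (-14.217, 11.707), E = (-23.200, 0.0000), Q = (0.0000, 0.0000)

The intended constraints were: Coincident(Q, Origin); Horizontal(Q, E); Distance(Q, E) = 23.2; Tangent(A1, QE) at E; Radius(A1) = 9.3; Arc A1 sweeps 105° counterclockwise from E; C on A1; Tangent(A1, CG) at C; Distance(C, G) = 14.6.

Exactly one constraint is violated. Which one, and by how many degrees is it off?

Tangent(A1, CG) at C — off by 8.40°.

Q = (0.00, 0.00) ✓; Q.y = 0.00, E.y = 0.00 ✓; |QE| = 23.20 ✓; ∠(PE, EQ) = 90.00° ✓; |PE| = 9.300 ✓; bearing(P→C) − bearing(P→E) = 105.0° ✓; |PC| = 9.300 ✓; ∠(PC, CG) = 81.60° ✗; |CG| = 14.60 ✓.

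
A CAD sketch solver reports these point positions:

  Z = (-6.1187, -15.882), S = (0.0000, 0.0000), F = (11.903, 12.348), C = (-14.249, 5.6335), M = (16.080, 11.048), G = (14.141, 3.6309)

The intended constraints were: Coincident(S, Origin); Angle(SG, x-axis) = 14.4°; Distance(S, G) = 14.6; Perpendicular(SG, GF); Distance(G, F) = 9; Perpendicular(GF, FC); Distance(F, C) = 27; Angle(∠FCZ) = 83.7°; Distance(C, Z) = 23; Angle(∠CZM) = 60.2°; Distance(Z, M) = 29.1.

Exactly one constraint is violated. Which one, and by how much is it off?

Distance(Z, M) = 29.1 — off by 5.80.

S = (0.00, 0.00) ✓; SG at 14.40° ✓; |SG| = 14.60 ✓; ∠(SG, GF) = 90.00° ✓; |GF| = 9.000 ✓; ∠(GF, FC) = 90.00° ✓; |FC| = 27.00 ✓; ∠FCZ = 83.70° ✓; |CZ| = 23.00 ✓; ∠CZM = 60.20° ✓; |ZM| = 34.90 ✗.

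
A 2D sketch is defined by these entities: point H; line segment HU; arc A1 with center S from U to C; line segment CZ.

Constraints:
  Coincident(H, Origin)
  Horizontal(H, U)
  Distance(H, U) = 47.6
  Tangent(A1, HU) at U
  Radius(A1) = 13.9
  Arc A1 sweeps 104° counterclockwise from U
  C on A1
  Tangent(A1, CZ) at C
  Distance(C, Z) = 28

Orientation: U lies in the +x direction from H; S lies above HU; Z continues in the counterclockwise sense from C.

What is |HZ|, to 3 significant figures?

70.2

On A1, U sits at bearing -90° from S; a 104° counterclockwise sweep puts C at bearing 14°, so C = S + 13.9·(cos 14°, sin 14°) = (61.1, 17.3). Since A1 is tangent to CZ there, SC ⟂ CZ, so CZ runs along (−sin 14°, cos 14°); with |CZ| = 28.0, Z = (54.3, 44.4). Then |HZ| = |Z − H| = 70.2.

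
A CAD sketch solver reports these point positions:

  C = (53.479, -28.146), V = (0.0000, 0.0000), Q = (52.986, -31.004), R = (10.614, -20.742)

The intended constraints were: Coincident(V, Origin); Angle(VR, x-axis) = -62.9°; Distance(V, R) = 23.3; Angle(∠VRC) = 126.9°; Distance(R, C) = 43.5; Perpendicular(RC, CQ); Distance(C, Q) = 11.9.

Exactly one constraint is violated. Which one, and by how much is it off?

Distance(C, Q) = 11.9 — off by 9.00.

V = (0.00, 0.00) ✓; VR at -62.90° ✓; |VR| = 23.30 ✓; ∠VRC = 126.9° ✓; |RC| = 43.50 ✓; ∠(RC, CQ) = 89.99° ✓; |CQ| = 2.900 ✗.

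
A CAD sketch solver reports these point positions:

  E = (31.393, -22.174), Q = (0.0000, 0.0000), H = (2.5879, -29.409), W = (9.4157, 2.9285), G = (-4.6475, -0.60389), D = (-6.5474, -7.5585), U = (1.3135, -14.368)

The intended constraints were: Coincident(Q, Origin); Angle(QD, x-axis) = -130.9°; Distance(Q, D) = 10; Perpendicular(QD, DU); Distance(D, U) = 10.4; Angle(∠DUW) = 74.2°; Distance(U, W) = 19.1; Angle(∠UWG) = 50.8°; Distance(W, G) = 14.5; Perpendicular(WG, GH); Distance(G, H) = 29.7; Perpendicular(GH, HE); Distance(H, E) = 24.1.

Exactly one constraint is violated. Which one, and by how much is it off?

Distance(H, E) = 24.1 — off by 5.60.

Q = (0.00, 0.00) ✓; QD at -130.9° ✓; |QD| = 10.00 ✓; ∠(QD, DU) = 90.00° ✓; |DU| = 10.40 ✓; ∠DUW = 74.20° ✓; |UW| = 19.10 ✓; ∠UWG = 50.80° ✓; |WG| = 14.50 ✓; ∠(WG, GH) = 90.00° ✓; |GH| = 29.70 ✓; ∠(GH, HE) = 90.00° ✓; |HE| = 29.70 ✗.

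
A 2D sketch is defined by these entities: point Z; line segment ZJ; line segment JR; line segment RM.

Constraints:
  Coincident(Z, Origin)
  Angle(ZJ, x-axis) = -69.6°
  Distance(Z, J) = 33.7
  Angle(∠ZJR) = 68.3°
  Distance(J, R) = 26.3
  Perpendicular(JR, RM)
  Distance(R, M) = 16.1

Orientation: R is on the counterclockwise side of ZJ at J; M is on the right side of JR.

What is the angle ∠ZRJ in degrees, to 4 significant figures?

66.15°

Z is at the origin; ZJ runs at -69.6° with length 33.7, so J = 33.7·(cos -69.6°, sin -69.6°) = (11.75, -31.59). ∠ZJR = 68.3°, so JR runs at -69.6° + (180° − 68.3°) = 42.10° from the x-axis; with |JR| = 26.3, R = J + 26.3·(cos 42.10°, sin 42.10°) = (31.26, -13.95). Then cos ∠ZRJ = RZ·RJ / (|RZ||RJ|), giving 66.15°.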